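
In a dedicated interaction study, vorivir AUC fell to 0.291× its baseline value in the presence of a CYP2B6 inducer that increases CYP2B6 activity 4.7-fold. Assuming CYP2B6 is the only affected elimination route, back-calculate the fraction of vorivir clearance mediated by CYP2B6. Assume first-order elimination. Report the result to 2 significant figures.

Let fm be the CYP2B6 fraction. New clearance relative to baseline = fm × 4.7 + (1 − fm).
AUC ratio = 1 / (new CL fraction), so new CL fraction = 1 / 0.291 = 3.436.
fm × 4.7 + 1 − fm = 3.436  ⇒  fm × (4.7 − 1) = 2.436  ⇒  fm = 0.66.

0.66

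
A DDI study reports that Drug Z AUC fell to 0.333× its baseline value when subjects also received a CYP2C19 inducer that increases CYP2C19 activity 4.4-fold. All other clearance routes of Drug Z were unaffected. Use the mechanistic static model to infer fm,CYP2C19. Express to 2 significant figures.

Let fm be the CYP2C19 fraction. New clearance relative to baseline = fm × 4.4 + (1 − fm).
AUC ratio = 1 / (new CL fraction), so new CL fraction = 1 / 0.333 = 3.003.
fm × 4.4 + 1 − fm = 3.003  ⇒  fm × (4.4 − 1) = 2.003  ⇒  fm = 0.59.

0.59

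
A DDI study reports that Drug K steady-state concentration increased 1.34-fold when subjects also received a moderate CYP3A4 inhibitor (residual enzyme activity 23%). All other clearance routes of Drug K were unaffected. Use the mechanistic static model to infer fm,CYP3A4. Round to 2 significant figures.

0.33

CL'/CL = 1 / 1.34 = 0.7463
0.23·fm + (1 − fm) = 0.7463
fm = (0.7463 − 1) / (0.23 − 1) = 0.33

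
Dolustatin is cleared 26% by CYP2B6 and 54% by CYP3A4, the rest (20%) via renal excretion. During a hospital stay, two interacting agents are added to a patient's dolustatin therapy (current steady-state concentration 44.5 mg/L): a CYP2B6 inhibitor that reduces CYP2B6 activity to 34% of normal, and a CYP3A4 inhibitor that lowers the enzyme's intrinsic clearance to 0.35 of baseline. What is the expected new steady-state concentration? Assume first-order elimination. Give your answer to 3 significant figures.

The CYP2B6 pathway (26% of clearance) drops to 0.34× activity: 0.26 × 0.34 = 0.0884.
The CYP3A4 pathway (54% of clearance) drops to 0.35× activity: 0.54 × 0.35 = 0.189.
Non-CYP routes (20%) are unchanged.
CL_new/CL_old = 0.0884 + 0.189 + 0.2 = 0.4774.
Dividing the baseline by the relative clearance: 44.5 / 0.4774 = 93.2 mg/L.

93.2 mg/L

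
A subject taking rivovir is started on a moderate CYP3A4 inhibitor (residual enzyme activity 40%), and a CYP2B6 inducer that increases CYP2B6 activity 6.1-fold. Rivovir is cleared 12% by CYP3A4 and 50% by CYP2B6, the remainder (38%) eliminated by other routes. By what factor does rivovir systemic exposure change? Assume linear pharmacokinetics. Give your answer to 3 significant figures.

0.288

CYP3A4: 0.12 × 0.4 = 0.048
CYP2B6: 0.5 × 6.1 = 3.05
Other: 0.38 (unchanged)
Relative clearance = 0.048 + 3.05 + 0.38 = 3.478.
Because systemic exposure varies inversely with clearance, the combined effect is 1 / 3.478 = 0.288.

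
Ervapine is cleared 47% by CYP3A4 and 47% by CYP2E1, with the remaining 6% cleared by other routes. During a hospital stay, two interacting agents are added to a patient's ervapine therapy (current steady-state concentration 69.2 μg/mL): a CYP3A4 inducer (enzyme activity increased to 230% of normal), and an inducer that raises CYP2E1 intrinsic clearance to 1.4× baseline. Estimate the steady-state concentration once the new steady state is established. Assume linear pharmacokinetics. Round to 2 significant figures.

CYP3A4: 0.47 × 2.3 = 1.081
CYP2E1: 0.47 × 1.4 = 0.658
Other: 0.06 (unchanged)
Relative clearance = 1.081 + 0.658 + 0.06 = 1.799.
Dividing the baseline by the relative clearance: 69.2 / 1.799 = 38 μg/mL.

38 μg/mL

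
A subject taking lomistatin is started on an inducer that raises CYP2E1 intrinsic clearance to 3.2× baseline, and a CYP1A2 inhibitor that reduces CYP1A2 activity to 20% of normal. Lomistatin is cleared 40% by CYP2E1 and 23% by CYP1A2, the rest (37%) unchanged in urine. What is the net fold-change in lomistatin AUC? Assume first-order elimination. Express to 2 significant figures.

0.59

The CYP2E1 pathway (40% of clearance) increases to 3.2× activity: 0.4 × 3.2 = 1.28.
The CYP1A2 pathway (23% of clearance) is reduced to 0.2× activity: 0.23 × 0.2 = 0.046.
Non-CYP routes (37%) are unchanged.
CL_new/CL_old = 1.28 + 0.046 + 0.37 = 1.696.
Net AUC ratio = 1 / 1.696 = 0.59.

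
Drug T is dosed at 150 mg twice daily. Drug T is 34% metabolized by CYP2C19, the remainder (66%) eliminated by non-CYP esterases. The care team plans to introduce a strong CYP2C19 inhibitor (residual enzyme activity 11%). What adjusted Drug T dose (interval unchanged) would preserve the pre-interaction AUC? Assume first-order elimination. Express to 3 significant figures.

The CYP2C19 pathway (34% of clearance) falls to 0.11× activity: 0.34 × 0.11 = 0.0374.
The remaining 66% of clearance is unaffected.
Relative clearance = 0.0374 + 0.66 = 0.6974.
Exposure is unchanged when dose changes in proportion to clearance. New dose = 150 mg × 0.6974 = 105 mg.

105 mg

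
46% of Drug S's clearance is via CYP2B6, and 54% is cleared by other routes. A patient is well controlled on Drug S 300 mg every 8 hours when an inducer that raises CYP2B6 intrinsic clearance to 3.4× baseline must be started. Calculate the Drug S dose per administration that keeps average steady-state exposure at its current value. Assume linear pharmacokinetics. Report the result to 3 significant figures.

631 mg

CYP2B6: 0.46 × 3.4 = 1.564
Other: 0.54 (unchanged)
Relative clearance = 1.564 + 0.54 = 2.104.
To maintain the same steady-state level, dose must scale with clearance: new dose = 300 × 2.104 = 631 mg.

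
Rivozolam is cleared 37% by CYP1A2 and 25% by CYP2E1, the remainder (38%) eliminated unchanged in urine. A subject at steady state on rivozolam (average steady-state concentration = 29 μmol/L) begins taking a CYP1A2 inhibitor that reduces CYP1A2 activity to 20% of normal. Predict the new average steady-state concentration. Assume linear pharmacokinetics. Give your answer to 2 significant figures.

41 μmol/L

The CYP1A2 pathway (37% of clearance) drops to 0.2× activity: 0.37 × 0.2 = 0.074.
CYP2E1 (25%) and the residual 38% are unaffected.
Relative clearance = 0.074 + 0.25 + 0.38 = 0.704.
New average steady-state concentration = baseline ÷ relative clearance = 29 / 0.704 = 41 μmol/L.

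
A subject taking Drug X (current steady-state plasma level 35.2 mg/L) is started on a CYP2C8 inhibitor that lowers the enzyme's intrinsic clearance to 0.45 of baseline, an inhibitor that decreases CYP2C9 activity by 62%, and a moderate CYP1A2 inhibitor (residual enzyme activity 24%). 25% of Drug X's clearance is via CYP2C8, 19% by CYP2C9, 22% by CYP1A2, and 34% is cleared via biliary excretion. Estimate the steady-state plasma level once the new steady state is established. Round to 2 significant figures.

The CYP2C8 pathway (25% of clearance) falls to 0.45× activity: 0.25 × 0.45 = 0.1125.
The CYP2C9 pathway (19% of clearance) drops to 0.38× activity: 0.19 × 0.38 = 0.0722.
The CYP1A2 pathway (22% of clearance) falls to 0.24× activity: 0.22 × 0.24 = 0.0528.
The remaining 34% of clearance is unaffected.
New clearance relative to baseline: 0.1125 + 0.0722 + 0.0528 + 0.34 = 0.5775.
Dividing the baseline by the relative clearance: 35.2 / 0.5775 = 61 mg/L.

61 mg/L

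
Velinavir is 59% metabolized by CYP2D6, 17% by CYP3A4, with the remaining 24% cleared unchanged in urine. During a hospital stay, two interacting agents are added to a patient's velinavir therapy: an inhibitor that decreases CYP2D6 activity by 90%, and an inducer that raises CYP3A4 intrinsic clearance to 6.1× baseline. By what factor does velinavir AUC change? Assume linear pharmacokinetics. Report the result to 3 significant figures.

CYP2D6: 0.59 × 0.1 = 0.059
CYP3A4: 0.17 × 6.1 = 1.037
Other: 0.24 (unchanged)
CL_new/CL_old = 0.059 + 1.037 + 0.24 = 1.336.
Because AUC varies inversely with clearance, the combined effect is 1 / 1.336 = 0.749.

0.749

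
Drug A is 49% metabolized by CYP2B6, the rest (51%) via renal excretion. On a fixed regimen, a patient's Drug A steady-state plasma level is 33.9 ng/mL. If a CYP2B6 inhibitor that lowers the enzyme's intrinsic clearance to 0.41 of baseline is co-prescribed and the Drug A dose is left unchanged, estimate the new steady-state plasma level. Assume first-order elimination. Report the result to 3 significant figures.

47.7 ng/mL

The CYP2B6 pathway (49% of clearance) drops to 0.41× activity: 0.49 × 0.41 = 0.2009.
Non-CYP routes (51%) are unchanged.
Relative clearance = 0.2009 + 0.51 = 0.7109.
Steady-state plasma level ∝ 1/CL, so new value = 33.9 / 0.7109 = 47.7 ng/mL.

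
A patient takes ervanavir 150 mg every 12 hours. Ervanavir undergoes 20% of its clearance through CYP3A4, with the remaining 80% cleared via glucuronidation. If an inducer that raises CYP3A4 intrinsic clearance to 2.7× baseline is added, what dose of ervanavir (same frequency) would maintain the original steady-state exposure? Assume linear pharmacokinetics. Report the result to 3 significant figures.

201 mg

The CYP3A4 pathway (20% of clearance) rises to 2.7× activity: 0.2 × 2.7 = 0.54.
The remaining 80% of clearance is unaffected.
Relative clearance = 0.54 + 0.8 = 1.34.
Exposure is unchanged when dose changes in proportion to clearance. New dose = 150 mg × 1.34 = 201 mg.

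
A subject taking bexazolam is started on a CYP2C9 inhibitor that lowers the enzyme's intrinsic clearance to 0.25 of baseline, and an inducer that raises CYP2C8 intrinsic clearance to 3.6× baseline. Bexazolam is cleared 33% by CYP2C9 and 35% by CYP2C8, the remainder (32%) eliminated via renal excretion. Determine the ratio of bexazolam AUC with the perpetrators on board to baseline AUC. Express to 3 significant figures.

The CYP2C9 pathway (33% of clearance) drops to 0.25× activity: 0.33 × 0.25 = 0.0825.
The CYP2C8 pathway (35% of clearance) rises to 3.6× activity: 0.35 × 3.6 = 1.26.
Non-CYP routes (32%) are unchanged.
Relative clearance = 0.0825 + 1.26 + 0.32 = 1.6625.
Net AUC ratio = 1 / 1.6625 = 0.602.

0.602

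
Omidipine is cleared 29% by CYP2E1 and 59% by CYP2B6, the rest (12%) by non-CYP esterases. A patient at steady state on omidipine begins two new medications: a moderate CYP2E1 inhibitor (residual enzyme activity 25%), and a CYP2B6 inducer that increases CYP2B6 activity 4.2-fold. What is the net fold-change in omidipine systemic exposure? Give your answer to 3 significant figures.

0.374

The CYP2E1 pathway (29% of clearance) falls to 0.25× activity: 0.29 × 0.25 = 0.0725.
The CYP2B6 pathway (59% of clearance) increases to 4.2× activity: 0.59 × 4.2 = 2.478.
The remaining 12% of clearance is unaffected.
New clearance relative to baseline: 0.0725 + 2.478 + 0.12 = 2.6705.
Net systemic exposure ratio = 1 / 2.6705 = 0.374.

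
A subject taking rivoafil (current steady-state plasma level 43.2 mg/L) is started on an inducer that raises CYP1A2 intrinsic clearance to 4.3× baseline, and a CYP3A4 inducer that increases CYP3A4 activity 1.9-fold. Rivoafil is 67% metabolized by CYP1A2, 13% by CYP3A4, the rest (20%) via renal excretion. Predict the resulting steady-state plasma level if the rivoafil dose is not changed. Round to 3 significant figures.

13.0 mg/L

The CYP1A2 pathway (67% of clearance) is boosted to 4.3× activity: 0.67 × 4.3 = 2.881.
The CYP3A4 pathway (13% of clearance) increases to 1.9× activity: 0.13 × 1.9 = 0.247.
Non-CYP routes (20%) are unchanged.
CL_new/CL_old = 2.881 + 0.247 + 0.2 = 3.328.
Steady-state plasma level ∝ 1/CL: new value = 43.2 / 3.328 = 13.0 mg/L.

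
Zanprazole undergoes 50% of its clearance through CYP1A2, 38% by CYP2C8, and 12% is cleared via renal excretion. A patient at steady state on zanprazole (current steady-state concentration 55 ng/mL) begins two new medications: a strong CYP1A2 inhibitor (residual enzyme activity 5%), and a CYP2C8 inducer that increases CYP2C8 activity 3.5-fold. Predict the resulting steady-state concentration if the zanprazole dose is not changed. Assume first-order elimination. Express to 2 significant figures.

The CYP1A2 pathway (50% of clearance) falls to 0.05× activity: 0.5 × 0.05 = 0.025.
The CYP2C8 pathway (38% of clearance) increases to 3.5× activity: 0.38 × 3.5 = 1.33.
The remaining 12% of clearance is unaffected.
CL_new/CL_old = 0.025 + 1.33 + 0.12 = 1.475.
New steady-state concentration = 55 / 1.475 = 37 ng/mL (concentration scales inversely with clearance).

37 ng/mL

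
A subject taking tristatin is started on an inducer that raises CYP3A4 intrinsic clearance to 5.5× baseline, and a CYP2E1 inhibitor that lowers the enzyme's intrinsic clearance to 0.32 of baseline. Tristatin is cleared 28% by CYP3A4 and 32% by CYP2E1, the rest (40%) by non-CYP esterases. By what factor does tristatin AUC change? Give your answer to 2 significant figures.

0.49

The CYP3A4 pathway (28% of clearance) is boosted to 5.5× activity: 0.28 × 5.5 = 1.54.
The CYP2E1 pathway (32% of clearance) falls to 0.32× activity: 0.32 × 0.32 = 0.1024.
Non-CYP routes (40%) are unchanged.
New clearance relative to baseline: 1.54 + 0.1024 + 0.4 = 2.0424.
AUC ∝ 1/CL: fold-change = 1 / 2.0424 = 0.49.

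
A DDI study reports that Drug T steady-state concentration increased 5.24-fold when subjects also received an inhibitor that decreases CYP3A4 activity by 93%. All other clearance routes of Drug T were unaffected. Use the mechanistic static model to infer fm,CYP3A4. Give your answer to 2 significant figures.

0.87

Write x for the fraction cleared via CYP3A4. The observed steady-state concentration change means clearance fell to 1/5.24 = 0.1908 of baseline.
Only the CYP3A4 route changed, so 0.1908 = x·0.07 + (1 − x), giving x = 0.87.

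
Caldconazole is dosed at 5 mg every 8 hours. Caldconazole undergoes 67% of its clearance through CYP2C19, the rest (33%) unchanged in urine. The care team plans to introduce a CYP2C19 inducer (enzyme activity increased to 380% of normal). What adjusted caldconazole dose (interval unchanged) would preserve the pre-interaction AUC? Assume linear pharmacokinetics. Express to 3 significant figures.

14.4 mg

The CYP2C19 pathway (67% of clearance) is boosted to 3.8× activity: 0.67 × 3.8 = 2.546.
Non-CYP routes (33%) are unchanged.
New clearance relative to baseline: 2.546 + 0.33 = 2.876.
Exposure is unchanged when dose changes in proportion to clearance. New dose = 5 mg × 2.876 = 14.4 mg.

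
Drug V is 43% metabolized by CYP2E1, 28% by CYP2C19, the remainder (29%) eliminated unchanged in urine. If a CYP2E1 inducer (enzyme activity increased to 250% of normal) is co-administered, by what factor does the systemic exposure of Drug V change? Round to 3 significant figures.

0.608

CYP2E1: 0.43 × 2.5 = 1.075
CYP2C19: 0.28 (unchanged)
Other: 0.29 (unchanged)
CL_new/CL_old = 1.075 + 0.28 + 0.29 = 1.645.
Systemic exposure ratio = CL_old/CL_new = 1 / 1.645 = 0.608.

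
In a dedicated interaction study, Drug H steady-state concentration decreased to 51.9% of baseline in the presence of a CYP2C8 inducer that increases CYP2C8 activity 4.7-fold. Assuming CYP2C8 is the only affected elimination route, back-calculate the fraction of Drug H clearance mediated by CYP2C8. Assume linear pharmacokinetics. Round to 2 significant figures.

0.25

CL'/CL = 1 / 0.519 = 1.927
4.7·fm + (1 − fm) = 1.927
fm = (1.927 − 1) / (4.7 − 1) = 0.25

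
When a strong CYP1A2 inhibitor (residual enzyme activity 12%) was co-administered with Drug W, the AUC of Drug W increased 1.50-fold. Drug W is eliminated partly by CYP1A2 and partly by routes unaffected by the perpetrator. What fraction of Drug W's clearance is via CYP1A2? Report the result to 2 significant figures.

Call the CYP1A2 fraction fm. After the interaction, CL_new/CL_old = fm × 0.12 + (1 − fm).
AUC ratio = 1 / (new CL fraction), so new CL fraction = 1 / 1.50 = 0.6667.
fm × 0.12 + 1 − fm = 0.6667  ⇒  fm × (0.12 − 1) = −0.3333  ⇒  fm = 0.38.

0.38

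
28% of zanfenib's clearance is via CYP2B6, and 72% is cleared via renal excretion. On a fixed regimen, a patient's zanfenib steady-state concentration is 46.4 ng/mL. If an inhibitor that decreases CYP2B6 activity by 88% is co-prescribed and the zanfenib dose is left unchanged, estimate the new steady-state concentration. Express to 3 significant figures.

The CYP2B6 pathway (28% of clearance) falls to 0.12× activity: 0.28 × 0.12 = 0.0336.
The remaining 72% of clearance is unaffected.
CL_new/CL_old = 0.0336 + 0.72 = 0.7536.
Steady-state concentration ∝ 1/CL, so new value = 46.4 / 0.7536 = 61.6 ng/mL.

61.6 ng/mL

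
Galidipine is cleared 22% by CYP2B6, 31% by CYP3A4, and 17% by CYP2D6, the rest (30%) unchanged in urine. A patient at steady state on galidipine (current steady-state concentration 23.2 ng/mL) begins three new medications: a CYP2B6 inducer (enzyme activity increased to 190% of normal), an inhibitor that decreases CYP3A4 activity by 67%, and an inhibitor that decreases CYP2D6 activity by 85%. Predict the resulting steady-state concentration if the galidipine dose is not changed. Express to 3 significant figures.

CYP2B6: 0.22 × 1.9 = 0.418
CYP3A4: 0.31 × 0.33 = 0.1023
CYP2D6: 0.17 × 0.15 = 0.0255
Other: 0.3 (unchanged)
CL_new/CL_old = 0.418 + 0.1023 + 0.0255 + 0.3 = 0.8458.
New steady-state concentration = 23.2 / 0.8458 = 27.4 ng/mL (concentration scales inversely with clearance).

27.4 ng/mL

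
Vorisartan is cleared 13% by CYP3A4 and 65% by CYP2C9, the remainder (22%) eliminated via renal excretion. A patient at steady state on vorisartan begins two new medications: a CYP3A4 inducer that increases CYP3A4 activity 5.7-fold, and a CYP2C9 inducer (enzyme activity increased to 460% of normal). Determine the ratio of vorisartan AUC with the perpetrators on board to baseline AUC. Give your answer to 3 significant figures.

The CYP3A4 pathway (13% of clearance) increases to 5.7× activity: 0.13 × 5.7 = 0.741.
The CYP2C9 pathway (65% of clearance) is boosted to 4.6× activity: 0.65 × 4.6 = 2.99.
The remaining 22% of clearance is unaffected.
Relative clearance = 0.741 + 2.99 + 0.22 = 3.951.
AUC ∝ 1/CL: fold-change = 1 / 3.951 = 0.253.

0.253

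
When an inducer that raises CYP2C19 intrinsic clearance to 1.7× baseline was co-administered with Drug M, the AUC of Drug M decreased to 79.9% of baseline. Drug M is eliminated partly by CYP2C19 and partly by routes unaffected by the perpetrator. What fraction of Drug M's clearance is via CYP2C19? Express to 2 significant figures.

Let x = fm,CYP2C19. Because AUC ∝ 1/CL, relative clearance rose to 1/0.799 = 1.252.
Setting x·1.7 + (1 − x) = 1.252 and solving: x = (1.252 − 1)/(1.7 − 1) = 0.36.

0.36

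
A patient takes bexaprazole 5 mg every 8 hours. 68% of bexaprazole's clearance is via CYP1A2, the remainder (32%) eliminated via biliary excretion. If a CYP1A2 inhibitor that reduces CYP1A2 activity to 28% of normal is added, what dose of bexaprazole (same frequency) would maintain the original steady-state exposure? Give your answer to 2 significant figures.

The CYP1A2 pathway (68% of clearance) falls to 0.28× activity: 0.68 × 0.28 = 0.1904.
The remaining 32% of clearance is unaffected.
New clearance relative to baseline: 0.1904 + 0.32 = 0.5104.
Css,avg = (dose rate)/CL, so holding Css fixed requires dose ∝ CL: 5 × 0.5104 = 2.6 mg.

2.6 mg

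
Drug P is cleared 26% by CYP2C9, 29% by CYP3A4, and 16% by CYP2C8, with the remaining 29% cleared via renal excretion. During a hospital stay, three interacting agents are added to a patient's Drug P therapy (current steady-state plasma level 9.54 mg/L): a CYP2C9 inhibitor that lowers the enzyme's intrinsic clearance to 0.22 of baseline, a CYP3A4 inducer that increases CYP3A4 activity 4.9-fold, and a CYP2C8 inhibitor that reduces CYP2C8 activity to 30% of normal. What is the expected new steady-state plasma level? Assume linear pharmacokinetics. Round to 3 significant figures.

5.25 mg/L

The CYP2C9 pathway (26% of clearance) falls to 0.22× activity: 0.26 × 0.22 = 0.0572.
The CYP3A4 pathway (29% of clearance) is boosted to 4.9× activity: 0.29 × 4.9 = 1.421.
The CYP2C8 pathway (16% of clearance) drops to 0.3× activity: 0.16 × 0.3 = 0.048.
The remaining 29% of clearance is unaffected.
New clearance relative to baseline: 0.0572 + 1.421 + 0.048 + 0.29 = 1.8162.
Dividing the baseline by the relative clearance: 9.54 / 1.8162 = 5.25 mg/L.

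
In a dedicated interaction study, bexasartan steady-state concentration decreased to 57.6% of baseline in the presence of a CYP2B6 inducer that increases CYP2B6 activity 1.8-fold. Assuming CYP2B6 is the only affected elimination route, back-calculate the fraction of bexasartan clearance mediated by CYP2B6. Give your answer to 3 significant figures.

0.920

Call the CYP2B6 fraction fm. After the interaction, CL_new/CL_old = fm × 1.8 + (1 − fm).
Steady-state concentration ratio = 1 / (new CL fraction), so new CL fraction = 1 / 0.576 = 1.736.
fm × 1.8 + 1 − fm = 1.736  ⇒  fm × (1.8 − 1) = 0.7361  ⇒  fm = 0.920.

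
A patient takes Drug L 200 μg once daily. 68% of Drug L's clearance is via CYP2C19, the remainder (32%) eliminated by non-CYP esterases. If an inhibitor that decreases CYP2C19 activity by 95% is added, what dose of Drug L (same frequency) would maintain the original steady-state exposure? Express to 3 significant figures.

70.8 μg

CYP2C19: 0.68 × 0.05 = 0.034
Other: 0.32 (unchanged)
CL_new/CL_old = 0.034 + 0.32 = 0.354.
To maintain the same steady-state level, dose must scale with clearance: new dose = 200 × 0.354 = 70.8 μg.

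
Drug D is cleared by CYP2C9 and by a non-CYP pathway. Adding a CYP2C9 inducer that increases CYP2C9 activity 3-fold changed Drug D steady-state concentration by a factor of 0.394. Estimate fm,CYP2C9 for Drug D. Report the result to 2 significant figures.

CL'/CL = 1 / 0.394 = 2.538
3·fm + (1 − fm) = 2.538
fm = (2.538 − 1) / (3 − 1) = 0.77

0.77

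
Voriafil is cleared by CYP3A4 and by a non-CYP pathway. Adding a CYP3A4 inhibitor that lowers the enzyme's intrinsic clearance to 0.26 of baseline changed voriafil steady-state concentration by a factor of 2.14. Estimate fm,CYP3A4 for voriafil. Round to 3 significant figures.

0.720

Let x = fm,CYP3A4. Because steady-state concentration ∝ 1/CL, relative clearance fell to 1/2.14 = 0.4673.
Setting x·0.26 + (1 − x) = 0.4673 and solving: x = (0.4673 − 1)/(0.26 − 1) = 0.720.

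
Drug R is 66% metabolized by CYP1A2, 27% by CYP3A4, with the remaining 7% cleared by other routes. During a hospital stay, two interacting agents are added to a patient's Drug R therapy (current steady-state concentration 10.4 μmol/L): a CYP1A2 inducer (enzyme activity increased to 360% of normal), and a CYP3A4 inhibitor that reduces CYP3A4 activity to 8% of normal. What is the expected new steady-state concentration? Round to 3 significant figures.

The CYP1A2 pathway (66% of clearance) rises to 3.6× activity: 0.66 × 3.6 = 2.376.
The CYP3A4 pathway (27% of clearance) is reduced to 0.08× activity: 0.27 × 0.08 = 0.0216.
The remaining 7% of clearance is unaffected.
Relative clearance = 2.376 + 0.0216 + 0.07 = 2.4676.
Steady-state concentration ∝ 1/CL: new value = 10.4 / 2.4676 = 4.21 μmol/L.

4.21 μmol/L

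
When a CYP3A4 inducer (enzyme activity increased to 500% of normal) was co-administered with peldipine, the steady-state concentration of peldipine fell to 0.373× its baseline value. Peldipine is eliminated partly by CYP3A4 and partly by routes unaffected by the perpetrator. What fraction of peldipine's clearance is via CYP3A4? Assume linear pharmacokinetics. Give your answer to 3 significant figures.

0.420

CL'/CL = 1 / 0.373 = 2.681
5·fm + (1 − fm) = 2.681
fm = (2.681 − 1) / (5 − 1) = 0.420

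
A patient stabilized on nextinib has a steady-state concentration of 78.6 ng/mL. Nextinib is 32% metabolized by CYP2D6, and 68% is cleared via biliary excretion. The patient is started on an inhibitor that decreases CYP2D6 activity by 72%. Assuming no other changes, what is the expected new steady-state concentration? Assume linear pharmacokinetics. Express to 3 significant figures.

102 ng/mL

CYP2D6: 0.32 × 0.28 = 0.0896
Other: 0.68 (unchanged)
Relative clearance = 0.0896 + 0.68 = 0.7696.
New steady-state concentration = baseline ÷ relative clearance = 78.6 / 0.7696 = 102 ng/mL.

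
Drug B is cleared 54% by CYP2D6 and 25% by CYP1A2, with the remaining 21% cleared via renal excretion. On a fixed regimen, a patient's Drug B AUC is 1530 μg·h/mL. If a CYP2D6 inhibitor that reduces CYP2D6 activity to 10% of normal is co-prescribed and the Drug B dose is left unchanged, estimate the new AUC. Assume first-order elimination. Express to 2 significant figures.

The CYP2D6 pathway (54% of clearance) drops to 0.1× activity: 0.54 × 0.1 = 0.054.
CYP1A2 (25%) and the residual 21% are unaffected.
New clearance relative to baseline: 0.054 + 0.25 + 0.21 = 0.514.
AUC ∝ 1/CL, so new value = 1530 / 0.514 = 3.0 × 10³ μg·h/mL.

3.0 × 10³ μg·h/mL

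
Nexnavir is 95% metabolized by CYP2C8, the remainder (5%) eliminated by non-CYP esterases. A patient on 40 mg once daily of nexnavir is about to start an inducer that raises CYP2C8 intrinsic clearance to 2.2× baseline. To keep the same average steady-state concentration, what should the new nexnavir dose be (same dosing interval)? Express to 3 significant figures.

85.6 mg

The CYP2C8 pathway (95% of clearance) is boosted to 2.2× activity: 0.95 × 2.2 = 2.09.
The remaining 5% of clearance is unaffected.
New clearance relative to baseline: 2.09 + 0.05 = 2.14.
Exposure is unchanged when dose changes in proportion to clearance. New dose = 40 mg × 2.14 = 85.6 mg.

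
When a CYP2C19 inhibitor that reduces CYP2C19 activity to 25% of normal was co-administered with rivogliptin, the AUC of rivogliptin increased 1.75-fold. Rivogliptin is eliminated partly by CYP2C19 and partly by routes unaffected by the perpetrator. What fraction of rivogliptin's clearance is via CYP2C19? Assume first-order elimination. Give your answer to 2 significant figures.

0.57

CL'/CL = 1 / 1.75 = 0.5714
0.25·fm + (1 − fm) = 0.5714
fm = (0.5714 − 1) / (0.25 − 1) = 0.57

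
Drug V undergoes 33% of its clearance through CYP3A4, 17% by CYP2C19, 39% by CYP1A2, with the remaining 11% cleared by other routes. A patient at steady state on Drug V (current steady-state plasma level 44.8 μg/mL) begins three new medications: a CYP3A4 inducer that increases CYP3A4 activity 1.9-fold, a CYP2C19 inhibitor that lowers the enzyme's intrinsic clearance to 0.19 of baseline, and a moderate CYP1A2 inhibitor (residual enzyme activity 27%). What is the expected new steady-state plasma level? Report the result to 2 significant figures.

51 μg/mL

The CYP3A4 pathway (33% of clearance) increases to 1.9× activity: 0.33 × 1.9 = 0.627.
The CYP2C19 pathway (17% of clearance) is reduced to 0.19× activity: 0.17 × 0.19 = 0.0323.
The CYP1A2 pathway (39% of clearance) falls to 0.27× activity: 0.39 × 0.27 = 0.1053.
Non-CYP routes (11%) are unchanged.
New clearance relative to baseline: 0.627 + 0.0323 + 0.1053 + 0.11 = 0.8746.
New steady-state plasma level = 44.8 / 0.8746 = 51 μg/mL (concentration scales inversely with clearance).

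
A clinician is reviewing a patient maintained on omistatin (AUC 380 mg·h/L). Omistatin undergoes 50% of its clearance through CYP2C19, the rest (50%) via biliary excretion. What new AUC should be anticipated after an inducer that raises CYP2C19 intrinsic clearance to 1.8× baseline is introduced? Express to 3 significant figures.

271 mg·h/L

The CYP2C19 pathway (50% of clearance) increases to 1.8× activity: 0.5 × 1.8 = 0.9.
Non-CYP routes (50%) are unchanged.
New clearance relative to baseline: 0.9 + 0.5 = 1.4.
New AUC = baseline ÷ relative clearance = 380 / 1.4 = 271 mg·h/L.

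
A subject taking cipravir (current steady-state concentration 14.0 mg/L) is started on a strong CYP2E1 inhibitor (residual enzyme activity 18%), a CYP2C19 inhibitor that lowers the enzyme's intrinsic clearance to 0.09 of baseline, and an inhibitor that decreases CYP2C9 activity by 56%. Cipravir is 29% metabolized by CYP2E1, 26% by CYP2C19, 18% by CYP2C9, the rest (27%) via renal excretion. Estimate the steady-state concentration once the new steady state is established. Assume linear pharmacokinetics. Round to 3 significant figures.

33.0 mg/L

CYP2E1: 0.29 × 0.18 = 0.0522
CYP2C19: 0.26 × 0.09 = 0.0234
CYP2C9: 0.18 × 0.44 = 0.0792
Other: 0.27 (unchanged)
CL_new/CL_old = 0.0522 + 0.0234 + 0.0792 + 0.27 = 0.4248.
New steady-state concentration = 14.0 / 0.4248 = 33.0 mg/L (concentration scales inversely with clearance).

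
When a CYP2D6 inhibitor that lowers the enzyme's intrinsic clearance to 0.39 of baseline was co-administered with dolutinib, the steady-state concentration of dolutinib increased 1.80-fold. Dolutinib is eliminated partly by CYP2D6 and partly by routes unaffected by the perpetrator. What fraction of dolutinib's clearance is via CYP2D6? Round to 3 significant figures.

0.729

Call the CYP2D6 fraction fm. After the interaction, CL_new/CL_old = fm × 0.39 + (1 − fm).
Steady-state concentration ratio = 1 / (new CL fraction), so new CL fraction = 1 / 1.80 = 0.5556.
fm × 0.39 + 1 − fm = 0.5556  ⇒  fm × (0.39 − 1) = −0.4444  ⇒  fm = 0.729.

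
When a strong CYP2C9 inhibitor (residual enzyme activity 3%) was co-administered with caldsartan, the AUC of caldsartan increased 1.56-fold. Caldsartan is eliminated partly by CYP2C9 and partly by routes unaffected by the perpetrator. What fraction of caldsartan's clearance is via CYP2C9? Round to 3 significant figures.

0.370

CL'/CL = 1 / 1.56 = 0.641
0.03·fm + (1 − fm) = 0.641
fm = (0.641 − 1) / (0.03 − 1) = 0.370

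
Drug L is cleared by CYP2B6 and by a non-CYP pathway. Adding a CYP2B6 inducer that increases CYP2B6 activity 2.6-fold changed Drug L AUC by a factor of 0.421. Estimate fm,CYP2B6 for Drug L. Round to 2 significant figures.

Call the CYP2B6 fraction fm. After the interaction, CL_new/CL_old = fm × 2.6 + (1 − fm).
AUC ratio = 1 / (new CL fraction), so new CL fraction = 1 / 0.421 = 2.375.
fm × 2.6 + 1 − fm = 2.375  ⇒  fm × (2.6 − 1) = 1.375  ⇒  fm = 0.86.

0.86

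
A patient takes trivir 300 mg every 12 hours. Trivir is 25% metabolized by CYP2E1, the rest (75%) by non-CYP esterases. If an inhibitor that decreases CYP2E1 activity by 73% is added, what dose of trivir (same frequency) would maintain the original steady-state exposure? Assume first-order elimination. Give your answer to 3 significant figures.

CYP2E1: 0.25 × 0.27 = 0.0675
Other: 0.75 (unchanged)
CL_new/CL_old = 0.0675 + 0.75 = 0.8175.
Exposure is unchanged when dose changes in proportion to clearance. New dose = 300 mg × 0.8175 = 245 mg.

245 mg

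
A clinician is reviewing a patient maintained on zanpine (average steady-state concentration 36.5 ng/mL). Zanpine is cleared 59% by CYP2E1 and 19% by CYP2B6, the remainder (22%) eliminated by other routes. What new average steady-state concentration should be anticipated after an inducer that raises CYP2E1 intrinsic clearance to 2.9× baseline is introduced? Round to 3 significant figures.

17.2 ng/mL

The CYP2E1 pathway (59% of clearance) rises to 2.9× activity: 0.59 × 2.9 = 1.711.
CYP2B6 (19%) and the residual 22% are unaffected.
Relative clearance = 1.711 + 0.19 + 0.22 = 2.121.
New average steady-state concentration = baseline ÷ relative clearance = 36.5 / 2.121 = 17.2 ng/mL.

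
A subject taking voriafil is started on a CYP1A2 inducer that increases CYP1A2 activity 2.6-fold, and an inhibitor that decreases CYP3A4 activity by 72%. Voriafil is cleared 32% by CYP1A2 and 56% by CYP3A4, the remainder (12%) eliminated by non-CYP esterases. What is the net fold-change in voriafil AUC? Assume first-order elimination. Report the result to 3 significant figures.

0.902

The CYP1A2 pathway (32% of clearance) increases to 2.6× activity: 0.32 × 2.6 = 0.832.
The CYP3A4 pathway (56% of clearance) drops to 0.28× activity: 0.56 × 0.28 = 0.1568.
The remaining 12% of clearance is unaffected.
Relative clearance = 0.832 + 0.1568 + 0.12 = 1.1088.
Because AUC varies inversely with clearance, the combined effect is 1 / 1.1088 = 0.902.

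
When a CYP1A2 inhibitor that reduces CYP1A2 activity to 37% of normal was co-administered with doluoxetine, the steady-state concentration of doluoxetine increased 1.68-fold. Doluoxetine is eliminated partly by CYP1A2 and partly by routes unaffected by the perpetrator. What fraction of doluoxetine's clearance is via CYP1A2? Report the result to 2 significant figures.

0.64

Let x = fm,CYP1A2. Because steady-state concentration ∝ 1/CL, relative clearance fell to 1/1.68 = 0.5952.
Setting x·0.37 + (1 − x) = 0.5952 and solving: x = (0.5952 − 1)/(0.37 − 1) = 0.64.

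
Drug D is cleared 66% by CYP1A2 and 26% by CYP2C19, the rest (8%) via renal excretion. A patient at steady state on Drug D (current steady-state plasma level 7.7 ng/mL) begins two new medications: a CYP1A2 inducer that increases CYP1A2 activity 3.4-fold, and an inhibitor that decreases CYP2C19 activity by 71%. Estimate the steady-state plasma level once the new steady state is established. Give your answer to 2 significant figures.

The CYP1A2 pathway (66% of clearance) is boosted to 3.4× activity: 0.66 × 3.4 = 2.244.
The CYP2C19 pathway (26% of clearance) falls to 0.29× activity: 0.26 × 0.29 = 0.0754.
Non-CYP routes (8%) are unchanged.
CL_new/CL_old = 2.244 + 0.0754 + 0.08 = 2.3994.
Steady-state plasma level ∝ 1/CL: new value = 7.7 / 2.3994 = 3.2 ng/mL.

3.2 ng/mL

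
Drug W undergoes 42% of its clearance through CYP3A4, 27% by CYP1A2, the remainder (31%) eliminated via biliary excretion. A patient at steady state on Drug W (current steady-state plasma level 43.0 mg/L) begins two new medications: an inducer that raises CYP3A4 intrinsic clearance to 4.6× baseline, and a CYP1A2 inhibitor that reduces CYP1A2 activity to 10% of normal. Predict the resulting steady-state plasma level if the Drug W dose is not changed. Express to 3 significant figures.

19.0 mg/L

CYP3A4: 0.42 × 4.6 = 1.932
CYP1A2: 0.27 × 0.1 = 0.027
Other: 0.31 (unchanged)
Relative clearance = 1.932 + 0.027 + 0.31 = 2.269.
Dividing the baseline by the relative clearance: 43.0 / 2.269 = 19.0 mg/L.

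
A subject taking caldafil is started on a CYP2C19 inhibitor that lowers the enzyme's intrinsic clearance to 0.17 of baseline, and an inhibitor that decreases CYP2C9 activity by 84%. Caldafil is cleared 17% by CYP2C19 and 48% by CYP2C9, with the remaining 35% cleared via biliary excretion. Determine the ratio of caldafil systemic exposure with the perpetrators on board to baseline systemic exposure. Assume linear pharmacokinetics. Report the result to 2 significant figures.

2.2

The CYP2C19 pathway (17% of clearance) drops to 0.17× activity: 0.17 × 0.17 = 0.0289.
The CYP2C9 pathway (48% of clearance) falls to 0.16× activity: 0.48 × 0.16 = 0.0768.
The remaining 35% of clearance is unaffected.
Relative clearance = 0.0289 + 0.0768 + 0.35 = 0.4557.
Because systemic exposure varies inversely with clearance, the combined effect is 1 / 0.4557 = 2.2.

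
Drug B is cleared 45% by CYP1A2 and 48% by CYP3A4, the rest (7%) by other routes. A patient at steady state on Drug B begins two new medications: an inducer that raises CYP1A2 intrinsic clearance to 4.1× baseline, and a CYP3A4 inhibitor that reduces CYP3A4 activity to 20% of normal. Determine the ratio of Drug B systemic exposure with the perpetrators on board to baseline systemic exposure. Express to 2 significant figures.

0.50

CYP1A2: 0.45 × 4.1 = 1.845
CYP3A4: 0.48 × 0.2 = 0.096
Other: 0.07 (unchanged)
CL_new/CL_old = 1.845 + 0.096 + 0.07 = 2.011.
Net systemic exposure ratio = 1 / 2.011 = 0.50.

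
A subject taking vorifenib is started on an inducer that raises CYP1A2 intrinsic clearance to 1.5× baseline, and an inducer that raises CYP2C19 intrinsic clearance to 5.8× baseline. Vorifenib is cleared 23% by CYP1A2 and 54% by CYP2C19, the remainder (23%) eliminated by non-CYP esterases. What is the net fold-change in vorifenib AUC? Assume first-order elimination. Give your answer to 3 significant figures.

CYP1A2: 0.23 × 1.5 = 0.345
CYP2C19: 0.54 × 5.8 = 3.132
Other: 0.23 (unchanged)
New clearance relative to baseline: 0.345 + 3.132 + 0.23 = 3.707.
AUC ∝ 1/CL: fold-change = 1 / 3.707 = 0.270.

0.270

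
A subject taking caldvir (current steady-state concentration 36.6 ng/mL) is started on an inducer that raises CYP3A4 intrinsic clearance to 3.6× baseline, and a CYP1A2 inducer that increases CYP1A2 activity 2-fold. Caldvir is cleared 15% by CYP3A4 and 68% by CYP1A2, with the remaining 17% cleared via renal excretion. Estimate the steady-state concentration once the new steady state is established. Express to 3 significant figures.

The CYP3A4 pathway (15% of clearance) rises to 3.6× activity: 0.15 × 3.6 = 0.54.
The CYP1A2 pathway (68% of clearance) is boosted to 2× activity: 0.68 × 2 = 1.36.
Non-CYP routes (17%) are unchanged.
Relative clearance = 0.54 + 1.36 + 0.17 = 2.07.
Steady-state concentration ∝ 1/CL: new value = 36.6 / 2.07 = 17.7 ng/mL.

17.7 ng/mL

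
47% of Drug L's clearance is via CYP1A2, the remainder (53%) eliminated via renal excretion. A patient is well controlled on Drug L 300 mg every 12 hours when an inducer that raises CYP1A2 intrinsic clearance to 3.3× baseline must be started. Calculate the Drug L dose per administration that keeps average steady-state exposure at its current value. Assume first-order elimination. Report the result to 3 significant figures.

624 mg

CYP1A2: 0.47 × 3.3 = 1.551
Other: 0.53 (unchanged)
New clearance relative to baseline: 1.551 + 0.53 = 2.081.
To maintain the same steady-state level, dose must scale with clearance: new dose = 300 × 2.081 = 624 mg.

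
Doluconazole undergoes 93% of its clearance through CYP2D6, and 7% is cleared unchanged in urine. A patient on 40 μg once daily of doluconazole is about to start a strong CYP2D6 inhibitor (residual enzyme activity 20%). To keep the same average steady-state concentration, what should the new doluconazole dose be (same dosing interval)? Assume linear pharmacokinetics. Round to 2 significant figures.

The CYP2D6 pathway (93% of clearance) is reduced to 0.2× activity: 0.93 × 0.2 = 0.186.
The remaining 7% of clearance is unaffected.
New clearance relative to baseline: 0.186 + 0.07 = 0.256.
To maintain the same steady-state level, dose must scale with clearance: new dose = 40 × 0.256 = 10 μg.

10 μg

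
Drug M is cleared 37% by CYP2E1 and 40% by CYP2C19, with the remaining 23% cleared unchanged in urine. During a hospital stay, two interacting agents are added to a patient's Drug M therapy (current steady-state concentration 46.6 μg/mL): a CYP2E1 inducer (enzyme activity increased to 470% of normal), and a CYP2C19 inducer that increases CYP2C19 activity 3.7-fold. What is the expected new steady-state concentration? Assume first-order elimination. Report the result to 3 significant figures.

The CYP2E1 pathway (37% of clearance) increases to 4.7× activity: 0.37 × 4.7 = 1.739.
The CYP2C19 pathway (40% of clearance) rises to 3.7× activity: 0.4 × 3.7 = 1.48.
The remaining 23% of clearance is unaffected.
Relative clearance = 1.739 + 1.48 + 0.23 = 3.449.
Dividing the baseline by the relative clearance: 46.6 / 3.449 = 13.5 μg/mL.

13.5 μg/mL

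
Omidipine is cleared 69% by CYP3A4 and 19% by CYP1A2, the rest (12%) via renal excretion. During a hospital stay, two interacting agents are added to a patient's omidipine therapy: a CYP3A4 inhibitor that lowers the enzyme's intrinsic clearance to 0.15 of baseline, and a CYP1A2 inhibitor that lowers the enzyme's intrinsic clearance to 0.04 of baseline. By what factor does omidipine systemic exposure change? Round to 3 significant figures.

4.33

CYP3A4: 0.69 × 0.15 = 0.1035
CYP1A2: 0.19 × 0.04 = 0.0076
Other: 0.12 (unchanged)
CL_new/CL_old = 0.1035 + 0.0076 + 0.12 = 0.2311.
Systemic exposure ∝ 1/CL: fold-change = 1 / 0.2311 = 4.33.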